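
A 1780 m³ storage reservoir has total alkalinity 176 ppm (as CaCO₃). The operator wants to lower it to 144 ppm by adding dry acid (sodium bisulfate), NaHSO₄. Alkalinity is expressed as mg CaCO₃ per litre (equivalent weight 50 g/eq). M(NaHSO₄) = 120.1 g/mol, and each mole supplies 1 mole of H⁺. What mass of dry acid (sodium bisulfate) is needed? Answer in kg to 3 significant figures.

137 kg

Volume: 1780 m³ = 1,780,000 L.
Alkalinity to neutralize: (176 − 144) = 32 mg/L as CaCO₃ × 1,780,000 L = 56,960 g as CaCO₃.
Equivalents of H⁺ required: 56,960 ÷ 50 g/eq = 1139 eq = 1139 mol NaHSO₄.
Mass of NaHSO₄: 1139 × 120.1 = 136,800 g.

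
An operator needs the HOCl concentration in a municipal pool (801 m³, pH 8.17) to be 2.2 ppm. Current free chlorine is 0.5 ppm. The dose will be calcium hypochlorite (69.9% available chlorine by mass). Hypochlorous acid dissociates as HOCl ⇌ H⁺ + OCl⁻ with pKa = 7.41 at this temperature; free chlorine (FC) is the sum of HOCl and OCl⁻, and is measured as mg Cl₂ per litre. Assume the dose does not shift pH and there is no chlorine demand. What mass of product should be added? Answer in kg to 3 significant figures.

Volume: 801 m³ = 801,000 L.
[OCl⁻]/[HOCl] = 10^(pH − pKa) = 10^(8.17 − 7.41) = 5.754; fraction as HOCl = 1/(1 + 5.754) = 0.1481.
Free chlorine required for 2.2 ppm HOCl: 2.2 / 0.1481 = 14.86 ppm.
FC to add: 14.86 − 0.5 = 14.36 mg/L as Cl₂.
Cl₂ equivalent: 14.36 mg/L × 801,000 L = 11,500 g.
Product at 69.9% available Cl: 11,500 / 0.699 = 16,460 g.

16.5 kg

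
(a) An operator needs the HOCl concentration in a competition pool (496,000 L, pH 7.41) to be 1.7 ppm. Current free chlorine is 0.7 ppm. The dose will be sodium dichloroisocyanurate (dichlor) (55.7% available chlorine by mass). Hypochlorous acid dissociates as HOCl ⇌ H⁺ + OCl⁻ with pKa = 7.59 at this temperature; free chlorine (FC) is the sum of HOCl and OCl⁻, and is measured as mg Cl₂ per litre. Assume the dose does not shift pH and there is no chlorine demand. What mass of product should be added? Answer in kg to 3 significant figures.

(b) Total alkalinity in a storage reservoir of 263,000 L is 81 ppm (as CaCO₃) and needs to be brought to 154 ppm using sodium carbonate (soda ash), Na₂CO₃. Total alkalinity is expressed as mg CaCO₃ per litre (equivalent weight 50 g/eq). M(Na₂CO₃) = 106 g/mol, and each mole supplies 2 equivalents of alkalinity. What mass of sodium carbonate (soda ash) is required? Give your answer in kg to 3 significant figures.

(a) 1.89 kg; (b) 20.4 kg

(a) [OCl⁻]/[HOCl] = 10^(pH − pKa) = 10^(7.41 − 7.59) = 0.6607; fraction as HOCl = 1/(1 + 0.6607) = 0.6022.
(a) Free chlorine required for 1.7 ppm HOCl: 1.7 / 0.6022 = 2.823 ppm.
(a) FC to add: 2.823 − 0.7 = 2.123 mg/L as Cl₂.
(a) Cl₂ equivalent: 2.123 mg/L × 496,000 L = 1053 g.
(a) Product at 55.7% available Cl: 1053 / 0.557 = 1891 g.

(b) Alkalinity to add: (154 − 81) = 73 mg/L as CaCO₃ × 263,000 L = 19,200 g as CaCO₃.
(b) Equivalents: 19,200 g ÷ 50 g/eq = 384 eq.
(b) Each mole of Na₂CO₃ supplies 2 eq, so 384 / 2 = 192 mol.
(b) Mass: 192 mol × 106 g/mol = 20,350 g.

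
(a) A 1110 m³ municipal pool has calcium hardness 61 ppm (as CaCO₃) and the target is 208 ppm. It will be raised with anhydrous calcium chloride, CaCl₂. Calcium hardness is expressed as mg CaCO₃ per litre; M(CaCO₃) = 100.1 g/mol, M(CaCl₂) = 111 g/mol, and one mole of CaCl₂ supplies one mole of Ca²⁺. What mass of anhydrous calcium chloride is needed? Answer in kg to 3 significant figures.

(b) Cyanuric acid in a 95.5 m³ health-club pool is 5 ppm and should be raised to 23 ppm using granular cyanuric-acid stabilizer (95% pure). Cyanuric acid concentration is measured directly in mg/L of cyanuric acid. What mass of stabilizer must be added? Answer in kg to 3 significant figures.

(a) 181 kg; (b) 1.81 kg

(a) Volume: 1110 m³ = 1,110,000 L.
(a) Hardness to add: (208 − 61) = 147 mg/L as CaCO₃ × 1,110,000 L = 163,200 g as CaCO₃.
(a) Moles of Ca²⁺ (1 mol Ca²⁺ ≡ 1 mol CaCO₃): 163,200 / 100.1 g/mol = 1630 mol.
(a) Mass of CaCl₂: 1630 × 111 = 180,900 g.

(b) Volume: 95.5 m³ = 95,500 L.
(b) CYA to add: (23 − 5) = 18 mg/L × 95,500 L = 1719 g cyanuric acid.
(b) At 95% purity: 1719 / 0.95 = 1809 g product.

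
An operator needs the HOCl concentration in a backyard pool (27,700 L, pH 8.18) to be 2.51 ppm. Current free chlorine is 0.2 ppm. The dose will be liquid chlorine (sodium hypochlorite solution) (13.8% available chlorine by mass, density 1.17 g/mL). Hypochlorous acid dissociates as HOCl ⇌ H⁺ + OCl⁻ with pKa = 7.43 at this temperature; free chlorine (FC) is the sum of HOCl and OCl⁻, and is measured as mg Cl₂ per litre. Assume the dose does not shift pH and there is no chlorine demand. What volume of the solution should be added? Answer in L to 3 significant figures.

[OCl⁻]/[HOCl] = 10^(pH − pKa) = 10^(8.18 − 7.43) = 5.623; fraction as HOCl = 1/(1 + 5.623) = 0.151.
Free chlorine required for 2.51 ppm HOCl: 2.51 / 0.151 = 16.62 ppm.
FC to add: 16.62 − 0.2 = 16.42 mg/L as Cl₂.
Cl₂ equivalent: 16.42 mg/L × 27,700 L = 455 g.
Product at 13.8% available Cl: 455 / 0.138 = 3297 g.
Volume: 3297 g ÷ 1.17 g/mL = 2818 mL.

2.82 L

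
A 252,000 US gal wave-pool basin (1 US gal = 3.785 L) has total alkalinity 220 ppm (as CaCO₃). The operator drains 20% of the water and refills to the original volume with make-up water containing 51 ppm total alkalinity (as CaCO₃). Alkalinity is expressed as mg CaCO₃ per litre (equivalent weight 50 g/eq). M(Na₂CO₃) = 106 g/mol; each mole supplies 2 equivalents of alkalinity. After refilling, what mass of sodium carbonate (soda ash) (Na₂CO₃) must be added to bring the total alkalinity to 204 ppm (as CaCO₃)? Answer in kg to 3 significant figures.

18.0 kg

Volume: 252,000 US gal × 3.785 L/gal = 953,820 L.
After draining 20% and refilling: 220 × 0.80 + 51 × 0.20 = 186.2 ppm.
Deficit to target: 204 − 186.2 = 17.8 mg/L.
As CaCO₃: 17.8 mg/L × 953,820 L = 16,980 g; ÷ 50 g/eq ÷ 2 = 169.8 mol Na₂CO₃.
Mass: 169.8 × 106 = 18,000 g.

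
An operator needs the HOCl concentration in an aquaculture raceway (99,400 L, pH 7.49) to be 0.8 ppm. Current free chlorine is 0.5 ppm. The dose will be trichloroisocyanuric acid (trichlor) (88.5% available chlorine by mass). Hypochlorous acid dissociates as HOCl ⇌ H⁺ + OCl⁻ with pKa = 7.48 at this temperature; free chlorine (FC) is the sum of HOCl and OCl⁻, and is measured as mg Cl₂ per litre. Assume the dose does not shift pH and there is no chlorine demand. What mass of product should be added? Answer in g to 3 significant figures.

[OCl⁻]/[HOCl] = 10^(pH − pKa) = 10^(7.49 − 7.48) = 1.023; fraction as HOCl = 1/(1 + 1.023) = 0.4942.
Free chlorine required for 0.8 ppm HOCl: 0.8 / 0.4942 = 1.619 ppm.
FC to add: 1.619 − 0.5 = 1.119 mg/L as Cl₂.
Cl₂ equivalent: 1.119 mg/L × 99,400 L = 111.2 g.
Product at 88.5% available Cl: 111.2 / 0.885 = 125.6 g.

126 g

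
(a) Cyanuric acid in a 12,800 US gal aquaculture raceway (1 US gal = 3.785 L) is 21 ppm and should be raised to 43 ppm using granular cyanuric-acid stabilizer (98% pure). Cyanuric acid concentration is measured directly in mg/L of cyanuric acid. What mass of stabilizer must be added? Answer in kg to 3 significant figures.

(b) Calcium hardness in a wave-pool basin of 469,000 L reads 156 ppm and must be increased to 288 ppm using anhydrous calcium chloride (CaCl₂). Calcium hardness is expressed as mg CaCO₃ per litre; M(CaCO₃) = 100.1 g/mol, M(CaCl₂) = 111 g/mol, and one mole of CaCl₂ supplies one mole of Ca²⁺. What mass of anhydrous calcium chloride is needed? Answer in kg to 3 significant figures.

(a) 1.09 kg; (b) 68.6 kg

(a) Volume: 12,800 US gal × 3.785 L/gal = 48,448 L.
(a) CYA to add: (43 − 21) = 22 mg/L × 48,448 L = 1066 g cyanuric acid.
(a) At 98% purity: 1066 / 0.98 = 1088 g product.

(b) Hardness to add: (288 − 156) = 132 mg/L as CaCO₃ × 469,000 L = 61,910 g as CaCO₃.
(b) Moles of Ca²⁺ (1 mol Ca²⁺ ≡ 1 mol CaCO₃): 61,910 / 100.1 g/mol = 618.5 mol.
(b) Mass of CaCl₂: 618.5 × 111 = 68,650 g.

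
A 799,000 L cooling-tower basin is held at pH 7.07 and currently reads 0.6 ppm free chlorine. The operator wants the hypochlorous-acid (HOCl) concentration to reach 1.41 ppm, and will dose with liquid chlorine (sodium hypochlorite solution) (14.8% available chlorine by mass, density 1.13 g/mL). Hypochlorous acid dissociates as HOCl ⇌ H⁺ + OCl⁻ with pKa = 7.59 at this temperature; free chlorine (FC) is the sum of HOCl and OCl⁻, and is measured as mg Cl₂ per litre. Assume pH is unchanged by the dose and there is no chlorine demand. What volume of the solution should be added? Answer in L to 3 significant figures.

5.90 L

[OCl⁻]/[HOCl] = 10^(pH − pKa) = 10^(7.07 − 7.59) = 0.302; fraction as HOCl = 1/(1 + 0.302) = 0.7681.
Free chlorine required for 1.41 ppm HOCl: 1.41 / 0.7681 = 1.836 ppm.
FC to add: 1.836 − 0.6 = 1.236 mg/L as Cl₂.
Cl₂ equivalent: 1.236 mg/L × 799,000 L = 987.4 g.
Product at 14.8% available Cl: 987.4 / 0.148 = 6672 g.
Volume: 6672 g ÷ 1.13 g/mL = 5904 mL.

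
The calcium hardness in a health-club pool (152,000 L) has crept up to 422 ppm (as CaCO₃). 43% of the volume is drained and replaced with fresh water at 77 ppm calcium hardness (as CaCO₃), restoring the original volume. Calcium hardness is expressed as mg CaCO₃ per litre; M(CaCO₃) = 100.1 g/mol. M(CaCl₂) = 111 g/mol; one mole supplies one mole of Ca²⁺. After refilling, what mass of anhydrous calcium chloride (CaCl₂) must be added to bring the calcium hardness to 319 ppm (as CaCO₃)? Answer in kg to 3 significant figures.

After draining 43% and refilling: 422 × 0.57 + 77 × 0.43 = 273.65 ppm.
Deficit to target: 319 − 273.65 = 45.35 mg/L.
As CaCO₃: 45.35 mg/L × 152,000 L = 6893 g; ÷ 100.1 = 68.86 mol Ca²⁺.
Mass: 68.86 × 111 = 7644 g.

7.64 kg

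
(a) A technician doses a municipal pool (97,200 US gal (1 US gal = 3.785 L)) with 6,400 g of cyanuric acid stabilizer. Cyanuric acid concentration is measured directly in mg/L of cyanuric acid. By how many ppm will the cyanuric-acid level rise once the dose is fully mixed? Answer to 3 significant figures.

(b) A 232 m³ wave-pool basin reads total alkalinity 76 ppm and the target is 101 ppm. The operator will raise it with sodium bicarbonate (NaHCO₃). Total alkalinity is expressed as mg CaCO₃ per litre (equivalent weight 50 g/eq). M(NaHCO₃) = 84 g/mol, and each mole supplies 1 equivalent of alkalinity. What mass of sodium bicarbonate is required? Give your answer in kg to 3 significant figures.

(a) 17.4 ppm; (b) 9.74 kg

(a) Volume: 97,200 US gal × 3.785 L/gal = 367,902 L.
(a) Rise: 6,400 g / 367,902 L × 1000 = 17.4 mg/L.

(b) Volume: 232 m³ = 232,000 L.
(b) Alkalinity to add: (101 − 76) = 25 mg/L as CaCO₃ × 232,000 L = 5800 g as CaCO₃.
(b) Equivalents: 5800 g ÷ 50 g/eq = 116 eq.
(b) NaHCO₃ supplies 1 eq per mole → 116 mol.
(b) Mass: 116 mol × 84 g/mol = 9744 g.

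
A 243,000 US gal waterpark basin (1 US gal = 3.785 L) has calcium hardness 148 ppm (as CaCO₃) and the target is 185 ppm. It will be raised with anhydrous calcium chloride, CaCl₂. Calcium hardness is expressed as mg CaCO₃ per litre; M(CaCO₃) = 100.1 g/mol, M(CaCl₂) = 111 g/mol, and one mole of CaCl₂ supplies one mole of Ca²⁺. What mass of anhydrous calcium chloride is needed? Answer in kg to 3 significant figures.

Volume: 243,000 US gal × 3.785 L/gal = 919,755 L.
Hardness to add: (185 − 148) = 37 mg/L as CaCO₃ × 919,755 L = 34,030 g as CaCO₃.
Moles of Ca²⁺ (1 mol Ca²⁺ ≡ 1 mol CaCO₃): 34,030 / 100.1 g/mol = 340 mol.
Mass of CaCl₂: 340 × 111 = 37,740 g.

37.7 kg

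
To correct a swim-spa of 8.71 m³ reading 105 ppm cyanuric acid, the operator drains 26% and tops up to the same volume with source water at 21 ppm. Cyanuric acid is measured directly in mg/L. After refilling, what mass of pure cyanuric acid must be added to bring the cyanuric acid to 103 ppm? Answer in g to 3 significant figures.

173 g

Volume: 8.71 m³ = 8,710 L.
After draining 26% and refilling: 105 × 0.74 + 21 × 0.26 = 83.16 ppm.
Deficit to target: 103 − 83.16 = 19.84 mg/L.
Mass: 19.84 mg/L × 8,710 L = 172.8 g cyanuric acid.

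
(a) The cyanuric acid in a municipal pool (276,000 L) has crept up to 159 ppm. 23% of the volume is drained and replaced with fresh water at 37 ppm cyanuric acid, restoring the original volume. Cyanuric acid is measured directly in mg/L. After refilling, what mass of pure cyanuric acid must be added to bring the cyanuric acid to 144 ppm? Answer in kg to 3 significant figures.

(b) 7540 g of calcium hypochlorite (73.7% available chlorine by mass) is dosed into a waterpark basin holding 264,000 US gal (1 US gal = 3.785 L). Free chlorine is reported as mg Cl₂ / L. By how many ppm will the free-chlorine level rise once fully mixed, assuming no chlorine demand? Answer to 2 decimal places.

(a) 3.60 kg; (b) 5.56 ppm

(a) After draining 23% and refilling: 159 × 0.77 + 37 × 0.23 = 130.94 ppm.
(a) Deficit to target: 144 − 130.94 = 13.06 mg/L.
(a) Mass: 13.06 mg/L × 276,000 L = 3605 g cyanuric acid.

(b) Volume: 264,000 US gal × 3.785 L/gal = 999,240 L.
(b) Available chlorine delivered: 7540 g × 0.737 = 5557 g as Cl₂.
(b) Concentration rise: 5557 g / 999,240 L = 5.561 mg/L = 5.56 ppm.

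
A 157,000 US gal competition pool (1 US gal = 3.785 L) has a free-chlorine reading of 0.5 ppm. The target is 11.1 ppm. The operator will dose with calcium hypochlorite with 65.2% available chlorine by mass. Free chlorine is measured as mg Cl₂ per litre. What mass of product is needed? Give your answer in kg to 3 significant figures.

Volume: 157,000 US gal × 3.785 L/gal = 594,245 L.
Chlorine deficit: 11.1 − 0.5 = 10.6 ppm = 10.6 mg/L as Cl₂.
Cl₂ equivalent needed: 10.6 mg/L × 594,245 L = 6,299,000 mg = 6299 g.
Product at 65.2% available chlorine: 6299 / 0.652 = 9661 g.

9.66 kg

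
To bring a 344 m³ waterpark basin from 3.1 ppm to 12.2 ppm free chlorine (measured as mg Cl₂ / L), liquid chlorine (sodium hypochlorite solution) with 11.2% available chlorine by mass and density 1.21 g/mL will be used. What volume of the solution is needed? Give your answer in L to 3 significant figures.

23.1 L

Volume: 344 m³ = 344,000 L.
Chlorine deficit: 12.2 − 3.1 = 9.1 ppm = 9.1 mg/L as Cl₂.
Cl₂ equivalent needed: 9.1 mg/L × 344,000 L = 3,130,000 mg = 3130 g.
Product at 11.2% available chlorine: 3130 / 0.112 = 27,950 g.
Volume at density 1.21 g/mL: 27,950 g ÷ 1.21 g/mL = 23,100 mL.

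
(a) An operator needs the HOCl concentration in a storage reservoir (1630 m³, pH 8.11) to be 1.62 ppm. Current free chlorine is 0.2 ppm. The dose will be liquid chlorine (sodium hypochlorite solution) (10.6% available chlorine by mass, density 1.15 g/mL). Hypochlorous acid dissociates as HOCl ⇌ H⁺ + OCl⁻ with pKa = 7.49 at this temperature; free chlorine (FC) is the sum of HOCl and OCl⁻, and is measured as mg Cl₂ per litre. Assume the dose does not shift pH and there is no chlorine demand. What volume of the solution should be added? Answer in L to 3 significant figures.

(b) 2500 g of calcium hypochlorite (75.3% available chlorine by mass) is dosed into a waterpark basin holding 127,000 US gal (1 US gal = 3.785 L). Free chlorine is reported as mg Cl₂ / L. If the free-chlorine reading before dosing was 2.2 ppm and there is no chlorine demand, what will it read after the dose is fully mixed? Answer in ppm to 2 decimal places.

(a) Volume: 1630 m³ = 1,630,000 L.
(a) [OCl⁻]/[HOCl] = 10^(pH − pKa) = 10^(8.11 − 7.49) = 4.169; fraction as HOCl = 1/(1 + 4.169) = 0.1935.
(a) Free chlorine required for 1.62 ppm HOCl: 1.62 / 0.1935 = 8.373 ppm.
(a) FC to add: 8.373 − 0.2 = 8.173 mg/L as Cl₂.
(a) Cl₂ equivalent: 8.173 mg/L × 1,630,000 L = 13,320 g.
(a) Product at 10.6% available Cl: 13,320 / 0.106 = 125,700 g.
(a) Volume: 125,700 g ÷ 1.15 g/mL = 109,300 mL.

(b) Volume: 127,000 US gal × 3.785 L/gal = 480,695 L.
(b) Available chlorine delivered: 2500 g × 0.753 = 1882 g as Cl₂.
(b) Concentration rise: 1882 g / 480,695 L = 3.916 mg/L = 3.92 ppm.
(b) Final FC: 2.2 + 3.92 = 6.12 ppm.

(a) 109 L; (b) 6.12 ppm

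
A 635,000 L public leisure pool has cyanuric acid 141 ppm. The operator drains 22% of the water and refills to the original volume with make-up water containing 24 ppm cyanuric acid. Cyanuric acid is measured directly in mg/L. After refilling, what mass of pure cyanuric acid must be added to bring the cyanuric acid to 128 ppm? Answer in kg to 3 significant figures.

8.09 kg

After draining 22% and refilling: 141 × 0.78 + 24 × 0.22 = 115.26 ppm.
Deficit to target: 128 − 115.26 = 12.74 mg/L.
Mass: 12.74 mg/L × 635,000 L = 8090 g cyanuric acid.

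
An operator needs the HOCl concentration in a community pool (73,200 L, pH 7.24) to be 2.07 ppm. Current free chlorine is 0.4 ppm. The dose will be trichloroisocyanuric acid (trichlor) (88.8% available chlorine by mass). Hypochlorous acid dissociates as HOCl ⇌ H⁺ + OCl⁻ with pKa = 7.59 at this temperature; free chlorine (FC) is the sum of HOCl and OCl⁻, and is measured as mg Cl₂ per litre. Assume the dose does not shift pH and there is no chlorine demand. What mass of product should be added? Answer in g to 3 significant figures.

214 g

[OCl⁻]/[HOCl] = 10^(pH − pKa) = 10^(7.24 − 7.59) = 0.4467; fraction as HOCl = 1/(1 + 0.4467) = 0.6912.
Free chlorine required for 2.07 ppm HOCl: 2.07 / 0.6912 = 2.995 ppm.
FC to add: 2.995 − 0.4 = 2.595 mg/L as Cl₂.
Cl₂ equivalent: 2.595 mg/L × 73,200 L = 189.9 g.
Product at 88.8% available Cl: 189.9 / 0.888 = 213.9 g.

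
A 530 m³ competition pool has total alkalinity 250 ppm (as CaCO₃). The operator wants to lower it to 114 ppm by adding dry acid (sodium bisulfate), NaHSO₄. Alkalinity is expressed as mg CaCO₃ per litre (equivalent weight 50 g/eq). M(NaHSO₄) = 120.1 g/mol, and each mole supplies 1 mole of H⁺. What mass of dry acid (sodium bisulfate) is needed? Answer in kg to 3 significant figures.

173 kg

Volume: 530 m³ = 530,000 L.
Alkalinity to neutralize: (250 − 114) = 136 mg/L as CaCO₃ × 530,000 L = 72,080 g as CaCO₃.
Equivalents of H⁺ required: 72,080 ÷ 50 g/eq = 1442 eq = 1442 mol NaHSO₄.
Mass of NaHSO₄: 1442 × 120.1 = 173,100 g.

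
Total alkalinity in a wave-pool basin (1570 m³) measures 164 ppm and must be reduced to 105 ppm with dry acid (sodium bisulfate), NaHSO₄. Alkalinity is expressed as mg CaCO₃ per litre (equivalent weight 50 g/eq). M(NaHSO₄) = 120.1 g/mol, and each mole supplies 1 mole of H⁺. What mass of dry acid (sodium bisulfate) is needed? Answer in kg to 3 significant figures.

Volume: 1570 m³ = 1,570,000 L.
Alkalinity to neutralize: (164 − 105) = 59 mg/L as CaCO₃ × 1,570,000 L = 92,630 g as CaCO₃.
Equivalents of H⁺ required: 92,630 ÷ 50 g/eq = 1853 eq = 1853 mol NaHSO₄.
Mass of NaHSO₄: 1853 × 120.1 = 222,500 g.

222 kg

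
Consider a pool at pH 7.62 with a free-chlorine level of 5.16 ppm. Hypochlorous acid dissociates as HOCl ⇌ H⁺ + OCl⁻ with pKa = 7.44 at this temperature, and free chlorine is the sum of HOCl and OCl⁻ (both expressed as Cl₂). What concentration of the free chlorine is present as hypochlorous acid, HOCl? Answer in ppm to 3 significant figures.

[OCl⁻]/[HOCl] = 10^(pH − pKa) = 10^(7.62 − 7.44) = 10^0.18 = 1.514.
Fraction as HOCl = 1 / (1 + 1.514) = 0.3978.
HOCl = 0.3978 × 5.16 ppm = 2.053 ppm.

2.05 ppm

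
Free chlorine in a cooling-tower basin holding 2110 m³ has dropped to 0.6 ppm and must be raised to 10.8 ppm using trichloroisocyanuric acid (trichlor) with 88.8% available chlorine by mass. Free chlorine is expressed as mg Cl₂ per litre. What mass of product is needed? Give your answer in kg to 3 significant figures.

24.2 kg

Volume: 2110 m³ = 2,110,000 L.
Chlorine deficit: 10.8 − 0.6 = 10.2 ppm = 10.2 mg/L as Cl₂.
Cl₂ equivalent needed: 10.2 mg/L × 2,110,000 L = 21,520,000 mg = 21,520 g.
Product at 88.8% available chlorine: 21,520 / 0.888 = 24,240 g.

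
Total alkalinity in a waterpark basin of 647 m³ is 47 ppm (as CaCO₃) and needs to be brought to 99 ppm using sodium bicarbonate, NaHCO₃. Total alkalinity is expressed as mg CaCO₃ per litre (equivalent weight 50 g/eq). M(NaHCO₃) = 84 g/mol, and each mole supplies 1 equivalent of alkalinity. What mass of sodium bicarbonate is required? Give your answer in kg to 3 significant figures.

Volume: 647 m³ = 647,000 L.
Alkalinity to add: (99 − 47) = 52 mg/L as CaCO₃ × 647,000 L = 33,640 g as CaCO₃.
Equivalents: 33,640 g ÷ 50 g/eq = 672.9 eq.
NaHCO₃ supplies 1 eq per mole → 672.9 mol.
Mass: 672.9 mol × 84 g/mol = 56,520 g.

56.5 kg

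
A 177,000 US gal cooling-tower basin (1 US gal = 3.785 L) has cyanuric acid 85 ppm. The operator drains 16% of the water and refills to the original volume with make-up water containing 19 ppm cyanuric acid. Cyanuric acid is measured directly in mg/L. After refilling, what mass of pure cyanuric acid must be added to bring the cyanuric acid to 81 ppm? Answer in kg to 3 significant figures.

Volume: 177,000 US gal × 3.785 L/gal = 669,945 L.
After draining 16% and refilling: 85 × 0.84 + 19 × 0.16 = 74.44 ppm.
Deficit to target: 81 − 74.44 = 6.56 mg/L.
Mass: 6.56 mg/L × 669,945 L = 4395 g cyanuric acid.

4.39 kg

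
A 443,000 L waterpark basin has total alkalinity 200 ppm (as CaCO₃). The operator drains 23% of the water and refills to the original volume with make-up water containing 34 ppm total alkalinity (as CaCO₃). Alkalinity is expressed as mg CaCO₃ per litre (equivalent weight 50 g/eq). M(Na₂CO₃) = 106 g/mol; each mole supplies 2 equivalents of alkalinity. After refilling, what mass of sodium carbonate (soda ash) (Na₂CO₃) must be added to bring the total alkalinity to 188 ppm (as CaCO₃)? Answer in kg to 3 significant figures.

12.3 kg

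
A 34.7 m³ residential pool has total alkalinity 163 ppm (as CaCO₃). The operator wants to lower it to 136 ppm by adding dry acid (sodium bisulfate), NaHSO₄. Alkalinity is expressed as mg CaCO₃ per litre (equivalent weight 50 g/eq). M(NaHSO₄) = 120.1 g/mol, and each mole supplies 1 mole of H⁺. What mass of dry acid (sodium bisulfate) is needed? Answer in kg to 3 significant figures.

2.25 kg

Volume: 34.7 m³ = 34,700 L.
Alkalinity to neutralize: (163 − 136) = 27 mg/L as CaCO₃ × 34,700 L = 936.9 g as CaCO₃.
Equivalents of H⁺ required: 936.9 ÷ 50 g/eq = 18.74 eq = 18.74 mol NaHSO₄.
Mass of NaHSO₄: 18.74 × 120.1 = 2250 g.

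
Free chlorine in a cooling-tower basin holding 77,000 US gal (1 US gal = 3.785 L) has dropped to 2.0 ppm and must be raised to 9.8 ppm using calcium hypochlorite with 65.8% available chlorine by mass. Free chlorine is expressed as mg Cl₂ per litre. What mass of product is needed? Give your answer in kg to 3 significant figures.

Volume: 77,000 US gal × 3.785 L/gal = 291,445 L.
Chlorine deficit: 9.8 − 2.0 = 7.8 ppm = 7.8 mg/L as Cl₂.
Cl₂ equivalent needed: 7.8 mg/L × 291,445 L = 2,273,000 mg = 2273 g.
Product at 65.8% available chlorine: 2273 / 0.658 = 3455 g.

3.45 kg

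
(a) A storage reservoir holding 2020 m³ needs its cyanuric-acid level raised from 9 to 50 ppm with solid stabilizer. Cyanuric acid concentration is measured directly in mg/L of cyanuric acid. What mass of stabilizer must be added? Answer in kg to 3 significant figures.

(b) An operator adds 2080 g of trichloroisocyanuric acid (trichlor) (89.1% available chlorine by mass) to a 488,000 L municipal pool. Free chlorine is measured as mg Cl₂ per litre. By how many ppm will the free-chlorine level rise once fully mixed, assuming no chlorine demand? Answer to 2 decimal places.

(a) Volume: 2020 m³ = 2,020,000 L.
(a) CYA to add: (50 − 9) = 41 mg/L × 2,020,000 L = 82,820 g cyanuric acid.

(b) Available chlorine delivered: 2080 g × 0.891 = 1853 g as Cl₂.
(b) Concentration rise: 1853 g / 488,000 L = 3.798 mg/L = 3.80 ppm.

(a) 82.8 kg; (b) 3.80 ppm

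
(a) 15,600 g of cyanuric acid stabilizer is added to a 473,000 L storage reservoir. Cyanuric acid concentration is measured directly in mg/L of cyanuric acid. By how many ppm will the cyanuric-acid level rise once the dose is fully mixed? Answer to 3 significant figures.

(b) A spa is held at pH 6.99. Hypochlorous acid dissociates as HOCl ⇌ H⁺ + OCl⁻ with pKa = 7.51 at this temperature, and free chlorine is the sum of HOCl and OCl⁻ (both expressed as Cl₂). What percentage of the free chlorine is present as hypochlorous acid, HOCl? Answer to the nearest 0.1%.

(a) 33.0 ppm; (b) 76.8%

(a) Rise: 15,600 g / 473,000 L × 1000 = 32.98 mg/L.

(b) [OCl⁻]/[HOCl] = 10^(pH − pKa) = 10^(6.99 − 7.51) = 10^-0.52 = 0.302.
(b) Fraction as HOCl = 1 / (1 + 0.302) = 0.7681.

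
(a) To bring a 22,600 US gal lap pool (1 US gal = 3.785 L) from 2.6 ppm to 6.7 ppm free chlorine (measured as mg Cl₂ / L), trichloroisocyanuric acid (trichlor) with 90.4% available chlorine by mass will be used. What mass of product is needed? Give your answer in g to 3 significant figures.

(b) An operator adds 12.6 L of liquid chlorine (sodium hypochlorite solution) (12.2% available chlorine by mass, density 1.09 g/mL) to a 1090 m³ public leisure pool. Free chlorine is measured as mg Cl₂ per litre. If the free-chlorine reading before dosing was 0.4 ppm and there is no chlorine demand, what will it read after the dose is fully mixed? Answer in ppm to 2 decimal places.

(a) Volume: 22,600 US gal × 3.785 L/gal = 85,541 L.
(a) Chlorine deficit: 6.7 − 2.6 = 4.1 ppm = 4.1 mg/L as Cl₂.
(a) Cl₂ equivalent needed: 4.1 mg/L × 85,541 L = 350,700 mg = 350.7 g.
(a) Product at 90.4% available chlorine: 350.7 / 0.904 = 388 g.

(b) Volume: 1090 m³ = 1,090,000 L.
(b) Mass of solution: 12.6 L × 1000 mL/L × 1.09 g/mL = 13,730 g.
(b) Available chlorine delivered: 13,730 g × 0.122 = 1676 g as Cl₂.
(b) Concentration rise: 1676 g / 1,090,000 L = 1.537 mg/L = 1.54 ppm.
(b) Final FC: 0.4 + 1.54 = 1.94 ppm.

(a) 388 g; (b) 1.94 ppm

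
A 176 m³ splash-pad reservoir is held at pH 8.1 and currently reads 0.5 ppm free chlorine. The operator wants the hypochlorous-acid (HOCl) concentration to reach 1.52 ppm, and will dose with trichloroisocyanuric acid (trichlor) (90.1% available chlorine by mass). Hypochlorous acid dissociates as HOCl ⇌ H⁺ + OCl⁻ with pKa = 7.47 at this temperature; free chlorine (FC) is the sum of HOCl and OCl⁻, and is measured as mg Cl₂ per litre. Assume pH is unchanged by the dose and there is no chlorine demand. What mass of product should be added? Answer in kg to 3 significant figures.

1.47 kg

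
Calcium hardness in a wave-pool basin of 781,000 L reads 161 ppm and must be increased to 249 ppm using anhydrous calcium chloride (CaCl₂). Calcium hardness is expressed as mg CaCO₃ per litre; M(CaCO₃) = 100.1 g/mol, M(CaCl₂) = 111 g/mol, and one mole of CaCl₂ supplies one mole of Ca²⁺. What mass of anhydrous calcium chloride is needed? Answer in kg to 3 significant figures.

Hardness to add: (249 − 161) = 88 mg/L as CaCO₃ × 781,000 L = 68,730 g as CaCO₃.
Moles of Ca²⁺ (1 mol Ca²⁺ ≡ 1 mol CaCO₃): 68,730 / 100.1 g/mol = 686.6 mol.
Mass of CaCl₂: 686.6 × 111 = 76,210 g.

76.2 kg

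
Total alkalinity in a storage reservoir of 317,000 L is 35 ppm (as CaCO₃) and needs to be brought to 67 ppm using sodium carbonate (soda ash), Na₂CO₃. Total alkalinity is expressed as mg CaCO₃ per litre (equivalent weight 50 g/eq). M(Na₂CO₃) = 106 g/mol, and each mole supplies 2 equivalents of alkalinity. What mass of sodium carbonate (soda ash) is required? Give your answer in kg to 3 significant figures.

10.8 kg

Alkalinity to add: (67 − 35) = 32 mg/L as CaCO₃ × 317,000 L = 10,140 g as CaCO₃.
Equivalents: 10,140 g ÷ 50 g/eq = 202.9 eq.
Each mole of Na₂CO₃ supplies 2 eq, so 202.9 / 2 = 101.4 mol.
Mass: 101.4 mol × 106 g/mol = 10,750 g.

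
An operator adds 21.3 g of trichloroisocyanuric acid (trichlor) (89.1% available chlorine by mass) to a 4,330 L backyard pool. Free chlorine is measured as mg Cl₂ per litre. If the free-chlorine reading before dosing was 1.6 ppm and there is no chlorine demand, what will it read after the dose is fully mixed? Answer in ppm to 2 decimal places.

5.98 ppm

Available chlorine delivered: 21.3 g × 0.891 = 18.98 g as Cl₂.
Concentration rise: 18.98 g / 4,330 L = 4.383 mg/L = 4.38 ppm.
Final FC: 1.6 + 4.38 = 5.98 ppm.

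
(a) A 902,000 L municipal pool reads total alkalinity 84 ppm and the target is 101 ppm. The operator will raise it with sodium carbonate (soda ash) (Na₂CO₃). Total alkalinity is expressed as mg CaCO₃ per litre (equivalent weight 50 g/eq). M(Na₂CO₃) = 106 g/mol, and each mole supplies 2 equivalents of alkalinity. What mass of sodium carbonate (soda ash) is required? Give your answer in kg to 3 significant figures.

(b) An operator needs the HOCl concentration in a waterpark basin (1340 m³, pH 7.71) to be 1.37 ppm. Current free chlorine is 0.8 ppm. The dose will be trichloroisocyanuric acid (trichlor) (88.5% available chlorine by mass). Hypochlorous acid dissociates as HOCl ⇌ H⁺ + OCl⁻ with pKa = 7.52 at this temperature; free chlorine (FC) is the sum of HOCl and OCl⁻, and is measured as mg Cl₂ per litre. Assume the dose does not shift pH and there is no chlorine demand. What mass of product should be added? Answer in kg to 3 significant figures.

(a) 16.3 kg; (b) 4.08 kg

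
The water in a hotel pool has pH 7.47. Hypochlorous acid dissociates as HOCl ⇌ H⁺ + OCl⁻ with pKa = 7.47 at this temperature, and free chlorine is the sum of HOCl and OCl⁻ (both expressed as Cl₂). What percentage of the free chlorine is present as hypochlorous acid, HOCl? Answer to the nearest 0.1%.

[OCl⁻]/[HOCl] = 10^(pH − pKa) = 10^(7.47 − 7.47) = 10^0.00 = 1.
Fraction as HOCl = 1 / (1 + 1) = 0.5.

50.0%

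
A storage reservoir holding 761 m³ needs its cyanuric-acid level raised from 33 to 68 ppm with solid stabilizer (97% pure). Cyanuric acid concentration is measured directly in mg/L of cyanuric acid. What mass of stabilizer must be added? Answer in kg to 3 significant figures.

Volume: 761 m³ = 761,000 L.
CYA to add: (68 − 33) = 35 mg/L × 761,000 L = 26,640 g cyanuric acid.
At 97% purity: 26,640 / 0.97 = 27,460 g product.

27.5 kg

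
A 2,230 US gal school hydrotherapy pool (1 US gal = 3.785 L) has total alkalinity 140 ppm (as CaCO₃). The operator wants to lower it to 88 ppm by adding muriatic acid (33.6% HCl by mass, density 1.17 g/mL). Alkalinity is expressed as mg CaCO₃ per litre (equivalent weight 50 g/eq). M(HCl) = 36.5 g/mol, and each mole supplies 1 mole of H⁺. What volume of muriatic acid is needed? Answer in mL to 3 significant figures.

815 mL

Volume: 2,230 US gal × 3.785 L/gal = 8,441 L.
Alkalinity to neutralize: (140 − 88) = 52 mg/L as CaCO₃ × 8,441 L = 438.9 g as CaCO₃.
Equivalents of H⁺ required: 438.9 ÷ 50 g/eq = 8.778 eq = 8.778 mol HCl.
Mass of HCl: 8.778 × 36.5 = 320.4 g.
Mass of 33.6% solution: 320.4 / 0.336 = 953.6 g.
Volume: 953.6 g ÷ 1.17 g/mL = 815 mL.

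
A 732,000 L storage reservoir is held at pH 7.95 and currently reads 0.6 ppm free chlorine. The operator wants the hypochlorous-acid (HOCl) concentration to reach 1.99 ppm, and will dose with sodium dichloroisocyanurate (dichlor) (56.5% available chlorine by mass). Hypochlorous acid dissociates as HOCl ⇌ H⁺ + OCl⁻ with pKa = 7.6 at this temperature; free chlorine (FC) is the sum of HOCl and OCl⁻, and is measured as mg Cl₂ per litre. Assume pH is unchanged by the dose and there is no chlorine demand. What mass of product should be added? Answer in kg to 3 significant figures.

[OCl⁻]/[HOCl] = 10^(pH − pKa) = 10^(7.95 − 7.6) = 2.239; fraction as HOCl = 1/(1 + 2.239) = 0.3088.
Free chlorine required for 1.99 ppm HOCl: 1.99 / 0.3088 = 6.445 ppm.
FC to add: 6.445 − 0.6 = 5.845 mg/L as Cl₂.
Cl₂ equivalent: 5.845 mg/L × 732,000 L = 4279 g.
Product at 56.5% available Cl: 4279 / 0.565 = 7573 g.

7.57 kg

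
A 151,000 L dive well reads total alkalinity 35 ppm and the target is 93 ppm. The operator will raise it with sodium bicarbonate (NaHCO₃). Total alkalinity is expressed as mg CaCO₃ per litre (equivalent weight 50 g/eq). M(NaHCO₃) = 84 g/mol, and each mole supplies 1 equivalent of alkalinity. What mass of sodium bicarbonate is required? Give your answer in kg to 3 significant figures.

14.7 kg

Alkalinity to add: (93 − 35) = 58 mg/L as CaCO₃ × 151,000 L = 8758 g as CaCO₃.
Equivalents: 8758 g ÷ 50 g/eq = 175.2 eq.
NaHCO₃ supplies 1 eq per mole → 175.2 mol.
Mass: 175.2 mol × 84 g/mol = 14,710 g.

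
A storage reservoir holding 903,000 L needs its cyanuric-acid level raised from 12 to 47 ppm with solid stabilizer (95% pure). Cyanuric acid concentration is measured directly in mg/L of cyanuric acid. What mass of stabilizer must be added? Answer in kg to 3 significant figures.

33.3 kg

CYA to add: (47 − 12) = 35 mg/L × 903,000 L = 31,600 g cyanuric acid.
At 95% purity: 31,600 / 0.95 = 33,270 g product.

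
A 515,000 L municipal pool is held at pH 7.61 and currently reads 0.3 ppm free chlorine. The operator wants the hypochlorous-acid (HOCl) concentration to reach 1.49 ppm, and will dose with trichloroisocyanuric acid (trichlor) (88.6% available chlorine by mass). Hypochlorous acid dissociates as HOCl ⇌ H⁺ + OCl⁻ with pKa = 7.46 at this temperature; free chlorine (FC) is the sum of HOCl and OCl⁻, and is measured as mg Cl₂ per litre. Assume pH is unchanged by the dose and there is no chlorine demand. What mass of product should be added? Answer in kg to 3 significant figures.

[OCl⁻]/[HOCl] = 10^(pH − pKa) = 10^(7.61 − 7.46) = 1.413; fraction as HOCl = 1/(1 + 1.413) = 0.4145.
Free chlorine required for 1.49 ppm HOCl: 1.49 / 0.4145 = 3.595 ppm.
FC to add: 3.595 − 0.3 = 3.295 mg/L as Cl₂.
Cl₂ equivalent: 3.295 mg/L × 515,000 L = 1697 g.
Product at 88.6% available Cl: 1697 / 0.886 = 1915 g.

1.92 kg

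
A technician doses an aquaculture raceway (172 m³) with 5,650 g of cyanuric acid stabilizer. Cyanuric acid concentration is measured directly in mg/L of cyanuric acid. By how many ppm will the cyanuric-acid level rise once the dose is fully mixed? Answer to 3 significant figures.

32.8 ppm

Volume: 172 m³ = 172,000 L.
Rise: 5,650 g / 172,000 L × 1000 = 32.85 mg/L.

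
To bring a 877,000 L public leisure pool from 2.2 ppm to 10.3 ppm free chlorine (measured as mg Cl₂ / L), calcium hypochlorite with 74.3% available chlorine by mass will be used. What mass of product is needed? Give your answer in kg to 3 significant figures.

Chlorine deficit: 10.3 − 2.2 = 8.1 ppm = 8.1 mg/L as Cl₂.
Cl₂ equivalent needed: 8.1 mg/L × 877,000 L = 7,104,000 mg = 7104 g.
Product at 74.3% available chlorine: 7104 / 0.743 = 9561 g.

9.56 kg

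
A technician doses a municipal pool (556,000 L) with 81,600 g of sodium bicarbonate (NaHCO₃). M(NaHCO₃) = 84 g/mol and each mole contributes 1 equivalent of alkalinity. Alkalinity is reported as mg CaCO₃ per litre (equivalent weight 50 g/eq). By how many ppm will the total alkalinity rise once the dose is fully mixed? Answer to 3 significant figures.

Moles of NaHCO₃: 81,600 g ÷ 84 g/mol = 971.4 mol → 971.4 eq of alkalinity.
As CaCO₃: 971.4 eq × 50 g/eq = 48,570 g.
Rise: 48,570 g / 556,000 L × 1000 = 87.36 mg/L.

87.4 ppm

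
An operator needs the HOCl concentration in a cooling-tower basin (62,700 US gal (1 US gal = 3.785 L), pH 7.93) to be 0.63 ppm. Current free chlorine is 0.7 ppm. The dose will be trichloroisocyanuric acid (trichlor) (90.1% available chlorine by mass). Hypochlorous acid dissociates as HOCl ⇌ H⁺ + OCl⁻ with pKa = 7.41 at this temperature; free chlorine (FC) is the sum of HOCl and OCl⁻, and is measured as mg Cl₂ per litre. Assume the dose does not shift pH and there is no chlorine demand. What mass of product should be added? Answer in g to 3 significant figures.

531 g

Volume: 62,700 US gal × 3.785 L/gal = 237,320 L.
[OCl⁻]/[HOCl] = 10^(pH − pKa) = 10^(7.93 − 7.41) = 3.311; fraction as HOCl = 1/(1 + 3.311) = 0.2319.
Free chlorine required for 0.63 ppm HOCl: 0.63 / 0.2319 = 2.716 ppm.
FC to add: 2.716 − 0.7 = 2.016 mg/L as Cl₂.
Cl₂ equivalent: 2.016 mg/L × 237,320 L = 478.5 g.
Product at 90.1% available Cl: 478.5 / 0.901 = 531 g.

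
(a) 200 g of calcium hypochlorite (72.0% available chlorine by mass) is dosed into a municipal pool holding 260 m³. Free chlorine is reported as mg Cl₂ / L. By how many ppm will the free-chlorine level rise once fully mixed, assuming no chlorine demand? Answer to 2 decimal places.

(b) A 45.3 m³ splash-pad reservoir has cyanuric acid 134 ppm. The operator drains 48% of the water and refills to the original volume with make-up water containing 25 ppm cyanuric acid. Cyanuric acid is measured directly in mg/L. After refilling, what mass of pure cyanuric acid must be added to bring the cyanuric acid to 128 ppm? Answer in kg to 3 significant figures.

(a) 0.55 ppm; (b) 2.10 kg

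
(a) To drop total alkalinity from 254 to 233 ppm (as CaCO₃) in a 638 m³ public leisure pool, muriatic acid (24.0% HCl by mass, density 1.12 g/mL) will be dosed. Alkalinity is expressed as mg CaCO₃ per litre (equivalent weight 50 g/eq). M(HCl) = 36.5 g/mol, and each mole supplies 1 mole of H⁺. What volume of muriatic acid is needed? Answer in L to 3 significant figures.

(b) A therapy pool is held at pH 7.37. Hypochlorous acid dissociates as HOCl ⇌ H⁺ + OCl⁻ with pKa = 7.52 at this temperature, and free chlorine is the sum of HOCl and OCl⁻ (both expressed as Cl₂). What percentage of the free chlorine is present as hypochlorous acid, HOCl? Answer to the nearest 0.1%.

(a) 36.4 L; (b) 58.5%

(a) Volume: 638 m³ = 638,000 L.
(a) Alkalinity to neutralize: (254 − 233) = 21 mg/L as CaCO₃ × 638,000 L = 13,400 g as CaCO₃.
(a) Equivalents of H⁺ required: 13,400 ÷ 50 g/eq = 268 eq = 268 mol HCl.
(a) Mass of HCl: 268 × 36.5 = 9781 g.
(a) Mass of 24.0% solution: 9781 / 0.24 = 40,750 g.
(a) Volume: 40,750 g ÷ 1.12 g/mL = 36,390 mL.

(b) [OCl⁻]/[HOCl] = 10^(pH − pKa) = 10^(7.37 − 7.52) = 10^-0.15 = 0.7079.
(b) Fraction as HOCl = 1 / (1 + 0.7079) = 0.5855.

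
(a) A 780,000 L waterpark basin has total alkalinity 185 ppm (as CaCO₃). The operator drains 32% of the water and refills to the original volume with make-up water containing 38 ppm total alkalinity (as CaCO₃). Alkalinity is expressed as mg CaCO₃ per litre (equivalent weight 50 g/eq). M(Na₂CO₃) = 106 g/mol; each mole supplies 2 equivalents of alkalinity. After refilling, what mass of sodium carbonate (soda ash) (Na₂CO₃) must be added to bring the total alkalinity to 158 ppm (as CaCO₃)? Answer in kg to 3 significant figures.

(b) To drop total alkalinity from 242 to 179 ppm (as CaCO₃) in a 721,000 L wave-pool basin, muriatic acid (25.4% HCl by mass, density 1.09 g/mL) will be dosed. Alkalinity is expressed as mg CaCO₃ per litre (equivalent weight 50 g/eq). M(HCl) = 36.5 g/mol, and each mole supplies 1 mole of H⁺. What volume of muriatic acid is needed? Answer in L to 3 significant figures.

(a) 16.6 kg; (b) 120 L

(a) After draining 32% and refilling: 185 × 0.68 + 38 × 0.32 = 137.96 ppm.
(a) Deficit to target: 158 − 137.96 = 20.04 mg/L.
(a) As CaCO₃: 20.04 mg/L × 780,000 L = 15,630 g; ÷ 50 g/eq ÷ 2 = 156.3 mol Na₂CO₃.
(a) Mass: 156.3 × 106 = 16,570 g.

(b) Alkalinity to neutralize: (242 − 179) = 63 mg/L as CaCO₃ × 721,000 L = 45,420 g as CaCO₃.
(b) Equivalents of H⁺ required: 45,420 ÷ 50 g/eq = 908.5 eq = 908.5 mol HCl.
(b) Mass of HCl: 908.5 × 36.5 = 33,160 g.
(b) Mass of 25.4% solution: 33,160 / 0.254 = 130,500 g.
(b) Volume: 130,500 g ÷ 1.09 g/mL = 119,800 mL.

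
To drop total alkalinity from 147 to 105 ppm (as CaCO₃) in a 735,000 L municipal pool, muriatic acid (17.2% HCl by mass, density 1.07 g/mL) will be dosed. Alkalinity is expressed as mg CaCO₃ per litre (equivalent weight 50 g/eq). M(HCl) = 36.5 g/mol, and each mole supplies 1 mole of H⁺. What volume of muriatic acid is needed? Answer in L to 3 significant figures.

Alkalinity to neutralize: (147 − 105) = 42 mg/L as CaCO₃ × 735,000 L = 30,870 g as CaCO₃.
Equivalents of H⁺ required: 30,870 ÷ 50 g/eq = 617.4 eq = 617.4 mol HCl.
Mass of HCl: 617.4 × 36.5 = 22,540 g.
Mass of 17.2% solution: 22,540 / 0.172 = 131,000 g.
Volume: 131,000 g ÷ 1.07 g/mL = 122,400 mL.

122 L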